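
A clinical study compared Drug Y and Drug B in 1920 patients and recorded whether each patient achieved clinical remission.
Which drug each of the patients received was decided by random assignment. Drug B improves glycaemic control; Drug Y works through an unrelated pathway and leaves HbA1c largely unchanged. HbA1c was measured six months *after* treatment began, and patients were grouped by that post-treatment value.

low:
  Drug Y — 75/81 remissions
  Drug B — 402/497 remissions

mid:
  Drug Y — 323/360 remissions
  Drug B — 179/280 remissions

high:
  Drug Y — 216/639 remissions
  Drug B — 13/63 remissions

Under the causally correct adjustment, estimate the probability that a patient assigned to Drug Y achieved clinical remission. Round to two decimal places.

Drug Y is higher inside every HbA1c stratum but Drug B is higher in aggregate. Whether to stratify depends on how HbA1c relates to the drug.
Because the drug influences HbA1c, HbA1c is a post-treatment mediator, not a confounder. Stratifying on it would bias the estimate; the causal effect is the crude pooled difference.
So P(outcome | do(Drug Y)) is just the pooled rate for Drug Y: 614/1080 = 0.569.

0.57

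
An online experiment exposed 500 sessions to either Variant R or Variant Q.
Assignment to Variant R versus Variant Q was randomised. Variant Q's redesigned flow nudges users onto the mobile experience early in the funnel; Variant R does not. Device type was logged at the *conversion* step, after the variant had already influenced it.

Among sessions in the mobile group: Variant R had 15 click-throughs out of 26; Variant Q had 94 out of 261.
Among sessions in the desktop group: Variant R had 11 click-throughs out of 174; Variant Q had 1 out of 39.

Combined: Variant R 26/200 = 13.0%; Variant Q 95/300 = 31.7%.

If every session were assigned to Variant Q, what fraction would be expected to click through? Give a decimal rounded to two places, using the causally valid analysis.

0.32

The distribution of device type is itself part of what the variant does — it is an intermediate outcome. Holding it fixed would remove that part of the effect; the total effect is the pooled difference.
So P(outcome | do(Variant Q)) is just the pooled rate for Variant Q: 95/300 = 0.317.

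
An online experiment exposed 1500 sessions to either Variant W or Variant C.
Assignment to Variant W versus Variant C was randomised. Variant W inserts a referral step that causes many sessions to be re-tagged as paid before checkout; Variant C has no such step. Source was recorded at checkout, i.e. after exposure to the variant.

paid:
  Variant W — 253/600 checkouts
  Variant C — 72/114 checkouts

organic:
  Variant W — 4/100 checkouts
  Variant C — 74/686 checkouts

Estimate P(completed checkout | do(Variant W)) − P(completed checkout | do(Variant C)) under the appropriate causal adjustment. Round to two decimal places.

+0.18

Traffic source is downstream of the variant. One should not condition on a consequence of treatment, so the overall rates are the right comparison.
The causal difference is the pooled difference: 0.367 − 0.182 = +0.185.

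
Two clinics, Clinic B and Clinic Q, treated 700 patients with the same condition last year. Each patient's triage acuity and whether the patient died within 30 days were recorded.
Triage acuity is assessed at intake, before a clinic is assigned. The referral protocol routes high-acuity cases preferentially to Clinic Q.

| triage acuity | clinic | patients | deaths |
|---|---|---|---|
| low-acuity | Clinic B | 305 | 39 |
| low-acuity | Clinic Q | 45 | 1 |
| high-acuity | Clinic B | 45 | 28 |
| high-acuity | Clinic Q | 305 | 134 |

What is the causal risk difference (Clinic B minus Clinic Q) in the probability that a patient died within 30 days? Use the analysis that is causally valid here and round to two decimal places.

Within every triage acuity level Clinic Q has the lower rate, yet pooled Clinic B does — Simpson's reversal.
Nothing the clinic does changes triage acuity; the imbalance is an allocation artefact. With triage acuity also predicting the outcome, the pooled figure is confounded, and the within-stratum comparison is the causal one.
Adjusting over the population distribution of triage acuity: 0.500·(0.128−0.022) + 0.500·(0.622−0.439) = +0.144.

+0.14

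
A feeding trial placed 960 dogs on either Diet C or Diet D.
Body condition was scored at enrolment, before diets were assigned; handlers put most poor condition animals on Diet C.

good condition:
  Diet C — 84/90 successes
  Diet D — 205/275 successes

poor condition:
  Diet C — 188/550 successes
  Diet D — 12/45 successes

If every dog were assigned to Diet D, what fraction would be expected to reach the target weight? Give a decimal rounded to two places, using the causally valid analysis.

0.45

The starting body condition-specific comparison favours Diet C throughout, but the pooled figures favour Diet D. The question is whether to condition on starting body condition.
The imbalance in starting body condition arose from how dogs were allocated, not from anything the diet did; and starting body condition independently affects the outcome. The pooled gap is confounded — condition on starting body condition.
Standardising Diet D to the population starting body condition mix: 0.380·205/275 + 0.620·12/45 = 0.449.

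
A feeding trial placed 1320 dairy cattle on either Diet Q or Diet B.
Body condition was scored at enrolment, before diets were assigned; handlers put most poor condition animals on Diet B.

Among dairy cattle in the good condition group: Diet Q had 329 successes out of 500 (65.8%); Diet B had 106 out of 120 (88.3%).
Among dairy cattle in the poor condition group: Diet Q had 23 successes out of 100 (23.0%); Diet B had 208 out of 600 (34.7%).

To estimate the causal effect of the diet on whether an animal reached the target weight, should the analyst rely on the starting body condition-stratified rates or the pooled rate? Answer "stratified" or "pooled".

stratified

Here starting body condition is a common cause — it drives both which diet a case falls under and the outcome. The crude comparison mixes populations; the stratum-specific rates are the causally relevant ones.
Within each level — good condition: 65.8% vs 88.3%; poor condition: 23.0% vs 34.7% — Diet B is higher every time.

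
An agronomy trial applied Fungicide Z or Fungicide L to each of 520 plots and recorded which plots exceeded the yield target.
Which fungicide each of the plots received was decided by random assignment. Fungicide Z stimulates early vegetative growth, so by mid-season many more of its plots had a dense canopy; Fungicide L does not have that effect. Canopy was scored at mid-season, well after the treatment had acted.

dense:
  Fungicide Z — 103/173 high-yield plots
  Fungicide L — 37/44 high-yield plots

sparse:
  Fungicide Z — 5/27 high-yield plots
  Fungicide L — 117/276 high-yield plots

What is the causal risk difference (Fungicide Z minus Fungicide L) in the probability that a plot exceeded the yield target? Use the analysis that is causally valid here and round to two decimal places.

The stratified and pooled comparisons disagree (Fungicide L wins within each mid-season canopy; Fungicide Z wins overall), so the answer turns on the causal role of mid-season canopy.
Mid-season canopy lies on the pathway fungicide → mid-season canopy → outcome, so adjusting for it blocks the indirect effect. For the total causal effect of fungicide, use the unadjusted pooled rates.
The causal difference is the pooled difference: 0.540 − 0.481 = +0.059.

+0.06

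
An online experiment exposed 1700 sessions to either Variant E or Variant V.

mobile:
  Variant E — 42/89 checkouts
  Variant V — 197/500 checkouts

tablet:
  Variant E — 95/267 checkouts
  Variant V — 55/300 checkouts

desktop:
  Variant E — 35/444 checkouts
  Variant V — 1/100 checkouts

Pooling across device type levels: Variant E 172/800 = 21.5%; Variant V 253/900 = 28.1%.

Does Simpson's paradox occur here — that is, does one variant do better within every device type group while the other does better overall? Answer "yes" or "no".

Within each device type level (mobile 47.2% vs 39.4%; tablet 35.6% vs 18.3%; desktop 7.9% vs 1.0%), Variant E has the higher rate every time. Pooled: 21.5% vs 28.1% — Variant V has the higher rate overall. The two comparisons disagree.

yes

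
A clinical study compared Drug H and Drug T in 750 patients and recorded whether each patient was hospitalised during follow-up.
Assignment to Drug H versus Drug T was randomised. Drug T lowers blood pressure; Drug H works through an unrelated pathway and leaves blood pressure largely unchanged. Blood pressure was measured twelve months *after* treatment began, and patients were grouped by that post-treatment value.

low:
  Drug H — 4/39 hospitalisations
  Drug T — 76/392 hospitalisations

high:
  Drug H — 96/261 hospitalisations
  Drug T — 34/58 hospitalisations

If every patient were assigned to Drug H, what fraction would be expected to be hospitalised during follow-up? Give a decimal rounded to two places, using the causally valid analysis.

Blood pressure here is a post-treatment variable shaped by the drug; conditioning on it would introduce bias rather than remove it. The overall comparison is the causal one.
So P(outcome | do(Drug H)) is just the pooled rate for Drug H: 100/300 = 0.333.

0.33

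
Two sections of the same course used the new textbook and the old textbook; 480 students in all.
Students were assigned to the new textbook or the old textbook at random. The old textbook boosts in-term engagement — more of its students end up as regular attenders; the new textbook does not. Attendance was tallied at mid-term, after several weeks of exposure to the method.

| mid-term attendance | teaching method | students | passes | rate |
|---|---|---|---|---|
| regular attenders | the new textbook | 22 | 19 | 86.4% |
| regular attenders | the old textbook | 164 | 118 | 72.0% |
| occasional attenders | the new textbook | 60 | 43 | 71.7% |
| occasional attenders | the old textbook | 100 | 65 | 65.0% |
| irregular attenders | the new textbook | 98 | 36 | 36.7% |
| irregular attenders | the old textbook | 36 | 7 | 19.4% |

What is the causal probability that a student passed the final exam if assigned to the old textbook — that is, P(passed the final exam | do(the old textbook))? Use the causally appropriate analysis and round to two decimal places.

the new textbook is higher inside every mid-term attendance stratum but the old textbook is higher in aggregate. Whether to stratify depends on how mid-term attendance relates to the teaching method.
Mid-term attendance is recorded after the teaching method and is itself shifted by it — it sits on the causal path from teaching method to outcome. Conditioning on a mediator would strip out part of the effect we want; the pooled comparison gives the total causal effect.
So P(outcome | do(the old textbook)) is just the pooled rate for the old textbook: 190/300 = 0.633.

0.63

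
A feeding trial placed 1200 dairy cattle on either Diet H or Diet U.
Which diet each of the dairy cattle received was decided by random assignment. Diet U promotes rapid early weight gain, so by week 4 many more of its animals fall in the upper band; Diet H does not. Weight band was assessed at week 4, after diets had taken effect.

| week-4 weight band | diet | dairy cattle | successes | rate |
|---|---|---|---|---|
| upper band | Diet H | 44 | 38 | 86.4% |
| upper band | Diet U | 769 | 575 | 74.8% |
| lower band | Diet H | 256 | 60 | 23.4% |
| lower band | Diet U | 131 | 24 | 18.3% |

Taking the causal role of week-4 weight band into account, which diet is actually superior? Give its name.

Diet U

Within every week-4 weight band level Diet H has the higher rate, yet pooled Diet U does — Simpson's reversal.
Week-4 weight band here is a post-treatment variable shaped by the diet; conditioning on it would introduce bias rather than remove it. The overall comparison is the causal one.
Pooled: Diet H 32.7% vs Diet U 66.6%; Diet U is higher overall.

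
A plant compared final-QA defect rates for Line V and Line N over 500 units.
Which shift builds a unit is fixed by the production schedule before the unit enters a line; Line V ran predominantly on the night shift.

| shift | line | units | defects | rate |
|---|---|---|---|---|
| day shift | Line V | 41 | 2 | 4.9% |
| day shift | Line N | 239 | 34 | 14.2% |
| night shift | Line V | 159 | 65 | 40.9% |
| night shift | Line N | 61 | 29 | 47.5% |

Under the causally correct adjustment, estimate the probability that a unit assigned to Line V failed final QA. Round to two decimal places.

Line V is lower inside every shift stratum but Line N is lower in aggregate. Whether to stratify depends on how shift relates to the line.
Here shift is a common cause — it drives both which line a case falls under and the outcome. The crude comparison mixes populations; the stratum-specific rates are the causally relevant ones.
Standardising Line V to the population shift mix: 0.560·2/41 + 0.440·65/159 = 0.207.

0.21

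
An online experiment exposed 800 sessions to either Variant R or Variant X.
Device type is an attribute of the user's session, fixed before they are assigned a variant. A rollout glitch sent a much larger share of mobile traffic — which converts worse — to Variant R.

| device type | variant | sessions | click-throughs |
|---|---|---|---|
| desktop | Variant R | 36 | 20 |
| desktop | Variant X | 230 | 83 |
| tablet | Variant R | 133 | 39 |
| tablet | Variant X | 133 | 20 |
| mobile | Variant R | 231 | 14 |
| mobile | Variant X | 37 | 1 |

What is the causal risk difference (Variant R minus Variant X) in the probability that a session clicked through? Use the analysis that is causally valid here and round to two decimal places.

The imbalance in device type arose from how sessions were allocated, not from anything the variant did; and device type independently affects the outcome. The pooled gap is confounded — condition on device type.
Adjusting over the population distribution of device type: 0.333·(0.556−0.361) + 0.333·(0.293−0.150) + 0.335·(0.061−0.027) = +0.123.

+0.12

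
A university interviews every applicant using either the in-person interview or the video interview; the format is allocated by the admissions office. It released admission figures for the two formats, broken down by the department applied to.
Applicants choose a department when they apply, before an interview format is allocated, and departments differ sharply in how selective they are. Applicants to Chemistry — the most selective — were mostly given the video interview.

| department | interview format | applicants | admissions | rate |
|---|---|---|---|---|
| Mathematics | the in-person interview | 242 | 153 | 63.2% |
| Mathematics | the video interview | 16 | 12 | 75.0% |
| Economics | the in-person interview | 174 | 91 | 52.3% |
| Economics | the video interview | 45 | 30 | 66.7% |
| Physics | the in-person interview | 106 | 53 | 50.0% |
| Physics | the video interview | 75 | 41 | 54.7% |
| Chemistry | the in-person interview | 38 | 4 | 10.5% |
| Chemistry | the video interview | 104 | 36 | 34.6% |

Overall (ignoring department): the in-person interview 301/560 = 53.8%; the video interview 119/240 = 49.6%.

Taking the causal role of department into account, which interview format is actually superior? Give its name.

The stratified and pooled comparisons disagree (the video interview wins within each department; the in-person interview wins overall), so the answer turns on the causal role of department.
Department satisfies the back-door criterion: it is not a descendant of the interview format, and it blocks the spurious path from interview format to outcome. Adjusting for it (i.e., using the within-department rates) gives the causal effect.
Within each level — Mathematics: 63.2% vs 75.0%; Economics: 52.3% vs 66.7%; Physics: 50.0% vs 54.7%; Chemistry: 10.5% vs 34.6% — the video interview is higher every time.

the video interview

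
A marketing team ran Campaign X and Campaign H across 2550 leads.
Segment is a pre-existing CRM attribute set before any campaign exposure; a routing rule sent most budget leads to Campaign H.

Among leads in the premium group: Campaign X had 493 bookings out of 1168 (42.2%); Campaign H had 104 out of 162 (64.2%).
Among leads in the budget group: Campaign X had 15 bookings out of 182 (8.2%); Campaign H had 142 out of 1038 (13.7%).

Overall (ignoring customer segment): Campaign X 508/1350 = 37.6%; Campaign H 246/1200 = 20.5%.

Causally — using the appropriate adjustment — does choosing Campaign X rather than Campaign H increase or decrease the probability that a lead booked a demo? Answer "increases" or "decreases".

decreases

Since customer segment is a pre-existing factor (not a product of the campaign) and it affects the outcome on its own, it is a confounder. The stratified rates, not the pooled rate, identify the causal effect.
Within each level — premium: 42.2% vs 64.2%; budget: 8.2% vs 13.7% — Campaign H is higher every time.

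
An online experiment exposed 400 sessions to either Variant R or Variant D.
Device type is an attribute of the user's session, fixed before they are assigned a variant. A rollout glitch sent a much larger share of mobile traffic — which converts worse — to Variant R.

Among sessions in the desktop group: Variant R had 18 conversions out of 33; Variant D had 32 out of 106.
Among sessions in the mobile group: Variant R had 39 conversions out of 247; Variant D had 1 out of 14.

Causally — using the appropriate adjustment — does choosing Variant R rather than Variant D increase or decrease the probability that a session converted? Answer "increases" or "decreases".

increases

Device type is set before the variant has any effect — it is not caused by the variant — and it independently drives the outcome. That makes it a confounder, so the causal comparison is within device type levels.
Within each level — desktop: 54.5% vs 30.2%; mobile: 15.8% vs 7.1% — Variant R is higher every time.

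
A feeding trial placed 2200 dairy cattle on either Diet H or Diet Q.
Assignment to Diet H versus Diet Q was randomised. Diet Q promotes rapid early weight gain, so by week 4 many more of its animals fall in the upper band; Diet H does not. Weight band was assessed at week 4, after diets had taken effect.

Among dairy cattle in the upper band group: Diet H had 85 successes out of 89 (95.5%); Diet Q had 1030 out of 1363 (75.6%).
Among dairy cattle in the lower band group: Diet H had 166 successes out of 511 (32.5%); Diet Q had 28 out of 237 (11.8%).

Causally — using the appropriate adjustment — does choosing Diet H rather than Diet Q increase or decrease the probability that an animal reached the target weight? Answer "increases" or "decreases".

decreases

Week-4 weight band is downstream of the diet. One should not condition on a consequence of treatment, so the overall rates are the right comparison.
Pooled: Diet H 41.8% vs Diet Q 66.1%; Diet Q is higher overall.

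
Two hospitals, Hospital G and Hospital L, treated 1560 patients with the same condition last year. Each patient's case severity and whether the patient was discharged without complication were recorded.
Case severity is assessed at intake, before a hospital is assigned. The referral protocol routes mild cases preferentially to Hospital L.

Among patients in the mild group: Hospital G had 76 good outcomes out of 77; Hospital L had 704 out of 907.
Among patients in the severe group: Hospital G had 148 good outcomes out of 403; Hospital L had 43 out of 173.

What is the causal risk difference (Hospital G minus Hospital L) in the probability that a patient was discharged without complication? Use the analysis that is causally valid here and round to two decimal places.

The imbalance in case severity arose from how patients were allocated, not from anything the hospital did; and case severity independently affects the outcome. The pooled gap is confounded — condition on case severity.
Adjusting over the population distribution of case severity: 0.631·(0.987−0.776) + 0.369·(0.367−0.249) = +0.177.

+0.18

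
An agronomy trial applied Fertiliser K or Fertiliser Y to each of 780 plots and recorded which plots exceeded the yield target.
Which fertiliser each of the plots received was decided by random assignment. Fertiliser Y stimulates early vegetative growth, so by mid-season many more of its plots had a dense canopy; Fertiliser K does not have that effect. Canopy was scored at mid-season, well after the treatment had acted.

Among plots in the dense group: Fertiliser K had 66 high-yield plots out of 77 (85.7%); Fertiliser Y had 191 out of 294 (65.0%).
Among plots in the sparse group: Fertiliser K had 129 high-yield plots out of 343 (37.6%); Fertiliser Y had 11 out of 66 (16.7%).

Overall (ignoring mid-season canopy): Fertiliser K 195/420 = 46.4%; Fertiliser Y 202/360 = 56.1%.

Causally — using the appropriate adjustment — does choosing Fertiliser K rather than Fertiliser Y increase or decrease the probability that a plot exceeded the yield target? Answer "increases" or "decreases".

The mid-season canopy-specific comparison favours Fertiliser K throughout, but the pooled figures favour Fertiliser Y. The question is whether to condition on mid-season canopy.
Stratifying would compare fertilisers among plots the fertilisers themselves sorted into mid-season canopy groups — a form of selection on an intermediate. The unconditioned pooled rates give the total causal effect.
Pooled: Fertiliser K 46.4% vs Fertiliser Y 56.1%; Fertiliser Y is higher overall.

decreases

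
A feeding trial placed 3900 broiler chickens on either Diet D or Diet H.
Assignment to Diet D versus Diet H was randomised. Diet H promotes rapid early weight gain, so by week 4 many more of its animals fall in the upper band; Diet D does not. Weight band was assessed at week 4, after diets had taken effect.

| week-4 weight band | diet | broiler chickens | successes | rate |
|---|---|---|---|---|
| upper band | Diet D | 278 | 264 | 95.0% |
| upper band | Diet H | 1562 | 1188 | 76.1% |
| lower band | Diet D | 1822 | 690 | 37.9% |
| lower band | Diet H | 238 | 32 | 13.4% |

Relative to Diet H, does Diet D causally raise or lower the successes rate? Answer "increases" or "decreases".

Week-4 weight band here is a post-treatment variable shaped by the diet; conditioning on it would introduce bias rather than remove it. The overall comparison is the causal one.
Pooled: Diet D 45.4% vs Diet H 67.8%; Diet H is higher overall.

decreases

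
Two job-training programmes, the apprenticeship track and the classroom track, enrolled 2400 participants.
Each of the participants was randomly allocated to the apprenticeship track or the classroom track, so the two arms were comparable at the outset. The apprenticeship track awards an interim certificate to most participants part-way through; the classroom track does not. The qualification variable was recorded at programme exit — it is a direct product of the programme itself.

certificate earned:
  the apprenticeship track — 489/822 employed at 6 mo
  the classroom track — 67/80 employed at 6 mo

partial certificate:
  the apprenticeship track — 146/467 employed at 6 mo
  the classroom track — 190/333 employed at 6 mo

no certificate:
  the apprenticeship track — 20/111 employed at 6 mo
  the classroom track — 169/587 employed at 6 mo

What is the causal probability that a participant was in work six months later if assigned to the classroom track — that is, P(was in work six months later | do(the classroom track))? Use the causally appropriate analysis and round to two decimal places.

The distribution of qualification attained during the programme is itself part of what the programme does — it is an intermediate outcome. Holding it fixed would remove that part of the effect; the total effect is the pooled difference.
So P(outcome | do(the classroom track)) is just the pooled rate for the classroom track: 426/1000 = 0.426.

0.43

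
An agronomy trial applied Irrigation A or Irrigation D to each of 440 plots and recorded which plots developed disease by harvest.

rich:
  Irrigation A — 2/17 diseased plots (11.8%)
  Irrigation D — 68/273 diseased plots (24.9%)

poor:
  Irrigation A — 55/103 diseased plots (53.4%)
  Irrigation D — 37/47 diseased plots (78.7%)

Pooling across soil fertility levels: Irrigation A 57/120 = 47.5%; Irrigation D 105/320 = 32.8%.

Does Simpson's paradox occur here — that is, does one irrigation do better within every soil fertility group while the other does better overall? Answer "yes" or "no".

yes

Within each soil fertility level (rich 11.8% vs 24.9%; poor 53.4% vs 78.7%), Irrigation A has the lower rate every time. Pooled: 47.5% vs 32.8% — Irrigation D has the lower rate overall. The two comparisons disagree.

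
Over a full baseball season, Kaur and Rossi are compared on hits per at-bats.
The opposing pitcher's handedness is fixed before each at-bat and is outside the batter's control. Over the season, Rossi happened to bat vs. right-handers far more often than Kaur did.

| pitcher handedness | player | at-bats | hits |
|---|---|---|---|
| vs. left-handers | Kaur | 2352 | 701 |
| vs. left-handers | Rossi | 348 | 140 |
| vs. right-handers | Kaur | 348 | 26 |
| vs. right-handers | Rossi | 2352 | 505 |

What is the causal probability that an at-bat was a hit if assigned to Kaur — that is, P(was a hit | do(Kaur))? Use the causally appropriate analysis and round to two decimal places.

Pitcher handedness satisfies the back-door criterion: it is not a descendant of the player, and it blocks the spurious path from player to outcome. Adjusting for it (i.e., using the within-pitcher handedness rates) gives the causal effect.
Standardising Kaur to the population pitcher handedness mix: 0.500·701/2352 + 0.500·26/348 = 0.186.

0.19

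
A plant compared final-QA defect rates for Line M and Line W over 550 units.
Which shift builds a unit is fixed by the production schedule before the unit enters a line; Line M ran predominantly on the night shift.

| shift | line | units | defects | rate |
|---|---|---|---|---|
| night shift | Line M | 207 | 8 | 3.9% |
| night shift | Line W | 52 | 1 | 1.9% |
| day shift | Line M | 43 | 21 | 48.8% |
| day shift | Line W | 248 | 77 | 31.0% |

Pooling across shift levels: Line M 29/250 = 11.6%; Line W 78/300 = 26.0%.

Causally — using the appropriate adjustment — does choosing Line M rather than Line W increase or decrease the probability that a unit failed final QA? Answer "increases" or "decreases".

increases

Nothing the line does changes shift; the imbalance is an allocation artefact. With shift also predicting the outcome, the pooled figure is confounded, and the within-stratum comparison is the causal one.
Within each level — night shift: 3.9% vs 1.9%; day shift: 48.8% vs 31.0% — Line W is lower every time.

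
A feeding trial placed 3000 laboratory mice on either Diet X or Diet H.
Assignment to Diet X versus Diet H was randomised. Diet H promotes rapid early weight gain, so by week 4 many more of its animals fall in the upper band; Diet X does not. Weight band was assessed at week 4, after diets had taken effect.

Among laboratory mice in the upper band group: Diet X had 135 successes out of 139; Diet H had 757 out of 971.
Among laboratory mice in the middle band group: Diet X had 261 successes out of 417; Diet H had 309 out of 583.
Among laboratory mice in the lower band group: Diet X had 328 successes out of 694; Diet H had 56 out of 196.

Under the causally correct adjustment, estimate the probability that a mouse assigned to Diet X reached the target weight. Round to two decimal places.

0.58

Week-4 weight band here is a post-treatment variable shaped by the diet; conditioning on it would introduce bias rather than remove it. The overall comparison is the causal one.
So P(outcome | do(Diet X)) is just the pooled rate for Diet X: 724/1250 = 0.579.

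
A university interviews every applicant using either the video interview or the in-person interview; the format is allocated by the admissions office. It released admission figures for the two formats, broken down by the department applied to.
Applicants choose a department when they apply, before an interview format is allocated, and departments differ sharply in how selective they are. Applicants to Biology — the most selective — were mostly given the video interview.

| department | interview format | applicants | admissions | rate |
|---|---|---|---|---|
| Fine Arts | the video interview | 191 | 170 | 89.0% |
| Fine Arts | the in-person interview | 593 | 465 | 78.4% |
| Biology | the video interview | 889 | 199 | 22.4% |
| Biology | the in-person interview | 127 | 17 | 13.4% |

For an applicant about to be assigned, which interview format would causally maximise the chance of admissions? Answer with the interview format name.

the video interview

the video interview is higher inside every department stratum but the in-person interview is higher in aggregate. Whether to stratify depends on how department relates to the interview format.
Nothing the interview format does changes department; the imbalance is an allocation artefact. With department also predicting the outcome, the pooled figure is confounded, and the within-stratum comparison is the causal one.
Within each level — Fine Arts: 89.0% vs 78.4%; Biology: 22.4% vs 13.4% — the video interview is higher every time.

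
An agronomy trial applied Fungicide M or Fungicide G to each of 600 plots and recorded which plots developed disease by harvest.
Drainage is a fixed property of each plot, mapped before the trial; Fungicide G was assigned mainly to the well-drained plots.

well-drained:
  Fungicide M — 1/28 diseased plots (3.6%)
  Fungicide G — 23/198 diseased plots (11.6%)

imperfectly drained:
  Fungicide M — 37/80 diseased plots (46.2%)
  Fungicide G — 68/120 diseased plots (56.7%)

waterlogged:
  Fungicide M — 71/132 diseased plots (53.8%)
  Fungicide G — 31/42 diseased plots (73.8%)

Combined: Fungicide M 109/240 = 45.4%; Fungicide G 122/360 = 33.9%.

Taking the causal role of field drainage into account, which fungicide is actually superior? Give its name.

The field drainage-specific comparison favours Fungicide M throughout, but the pooled figures favour Fungicide G. The question is whether to condition on field drainage.
Field drainage satisfies the back-door criterion: it is not a descendant of the fungicide, and it blocks the spurious path from fungicide to outcome. Adjusting for it (i.e., using the within-field drainage rates) gives the causal effect.
Within each level — well-drained: 3.6% vs 11.6%; imperfectly drained: 46.2% vs 56.7%; waterlogged: 53.8% vs 73.8% — Fungicide M is lower every time.

Fungicide M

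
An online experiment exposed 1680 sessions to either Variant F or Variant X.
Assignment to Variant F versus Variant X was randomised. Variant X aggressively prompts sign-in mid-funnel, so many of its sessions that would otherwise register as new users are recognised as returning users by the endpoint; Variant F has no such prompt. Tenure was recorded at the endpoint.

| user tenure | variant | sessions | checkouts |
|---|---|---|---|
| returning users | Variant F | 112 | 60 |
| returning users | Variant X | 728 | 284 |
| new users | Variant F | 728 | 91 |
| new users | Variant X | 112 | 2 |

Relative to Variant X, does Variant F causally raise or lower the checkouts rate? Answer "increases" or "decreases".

Variant F is higher inside every user tenure stratum but Variant X is higher in aggregate. Whether to stratify depends on how user tenure relates to the variant.
User tenure lies on the pathway variant → user tenure → outcome, so adjusting for it blocks the indirect effect. For the total causal effect of variant, use the unadjusted pooled rates.
Pooled: Variant F 18.0% vs Variant X 34.0%; Variant X is higher overall.

decreases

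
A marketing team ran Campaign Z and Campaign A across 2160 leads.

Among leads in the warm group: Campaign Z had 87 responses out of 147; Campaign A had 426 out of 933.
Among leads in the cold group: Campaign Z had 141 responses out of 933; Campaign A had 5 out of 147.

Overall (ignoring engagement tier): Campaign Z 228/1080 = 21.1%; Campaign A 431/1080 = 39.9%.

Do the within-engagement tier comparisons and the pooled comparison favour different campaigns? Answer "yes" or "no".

Within each engagement tier level (warm 59.2% vs 45.7%; cold 15.1% vs 3.4%), Campaign Z has the higher rate every time. Pooled: 21.1% vs 39.9% — Campaign A has the higher rate overall. The two comparisons disagree.

yes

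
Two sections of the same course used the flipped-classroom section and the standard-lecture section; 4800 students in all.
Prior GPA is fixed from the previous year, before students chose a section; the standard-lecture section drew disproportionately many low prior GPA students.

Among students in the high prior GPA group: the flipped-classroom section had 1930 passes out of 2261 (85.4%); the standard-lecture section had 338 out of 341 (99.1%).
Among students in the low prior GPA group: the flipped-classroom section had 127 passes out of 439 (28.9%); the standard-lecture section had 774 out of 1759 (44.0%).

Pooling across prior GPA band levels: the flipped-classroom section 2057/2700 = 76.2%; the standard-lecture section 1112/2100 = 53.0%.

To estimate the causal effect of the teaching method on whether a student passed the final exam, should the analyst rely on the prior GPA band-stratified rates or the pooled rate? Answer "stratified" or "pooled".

the standard-lecture section is higher inside every prior GPA band stratum but the flipped-classroom section is higher in aggregate. Whether to stratify depends on how prior GPA band relates to the teaching method.
Prior GPA band differs across teaching methods for reasons unrelated to any effect of the teaching method itself, and it separately predicts the outcome — a classic confounder. We must compare within prior GPA band levels.
Within each level — high prior GPA: 85.4% vs 99.1%; low prior GPA: 28.9% vs 44.0% — the standard-lecture section is higher every time.

stratified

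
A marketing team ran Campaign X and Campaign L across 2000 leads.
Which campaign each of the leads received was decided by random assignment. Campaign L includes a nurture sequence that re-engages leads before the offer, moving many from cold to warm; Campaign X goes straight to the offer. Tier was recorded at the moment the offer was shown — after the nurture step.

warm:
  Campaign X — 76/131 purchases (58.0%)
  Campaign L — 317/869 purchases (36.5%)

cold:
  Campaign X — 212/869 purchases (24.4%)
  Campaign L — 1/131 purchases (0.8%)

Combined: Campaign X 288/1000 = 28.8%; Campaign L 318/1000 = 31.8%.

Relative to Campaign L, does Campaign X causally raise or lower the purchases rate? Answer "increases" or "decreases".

decreases

Within every engagement tier level Campaign X has the higher rate, yet pooled Campaign L does — Simpson's reversal.
Engagement tier here is a post-treatment variable shaped by the campaign; conditioning on it would introduce bias rather than remove it. The overall comparison is the causal one.
Pooled: Campaign X 28.8% vs Campaign L 31.8%; Campaign L is higher overall.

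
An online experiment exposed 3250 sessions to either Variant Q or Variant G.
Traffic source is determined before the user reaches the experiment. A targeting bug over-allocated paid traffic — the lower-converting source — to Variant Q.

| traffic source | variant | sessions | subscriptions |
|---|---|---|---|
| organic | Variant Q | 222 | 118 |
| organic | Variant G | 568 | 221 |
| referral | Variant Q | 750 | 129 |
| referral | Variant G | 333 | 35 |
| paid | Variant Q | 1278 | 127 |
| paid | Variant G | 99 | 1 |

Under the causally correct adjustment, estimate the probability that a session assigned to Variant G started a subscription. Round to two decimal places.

Nothing the variant does changes traffic source; the imbalance is an allocation artefact. With traffic source also predicting the outcome, the pooled figure is confounded, and the within-stratum comparison is the causal one.
Standardising Variant G to the population traffic source mix: 0.243·221/568 + 0.333·35/333 + 0.424·1/99 = 0.134.

0.13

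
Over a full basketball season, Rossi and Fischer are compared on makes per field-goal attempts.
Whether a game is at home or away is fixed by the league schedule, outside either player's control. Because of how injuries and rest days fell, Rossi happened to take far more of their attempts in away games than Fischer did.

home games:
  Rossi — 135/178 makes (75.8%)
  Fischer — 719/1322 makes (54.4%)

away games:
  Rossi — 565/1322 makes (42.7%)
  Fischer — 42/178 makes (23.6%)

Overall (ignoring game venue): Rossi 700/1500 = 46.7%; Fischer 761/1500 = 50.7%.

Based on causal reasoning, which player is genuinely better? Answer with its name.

Since game venue is a pre-existing factor (not a product of the player) and it affects the outcome on its own, it is a confounder. The stratified rates, not the pooled rate, identify the causal effect.
Within each level — home games: 75.8% vs 54.4%; away games: 42.7% vs 23.6% — Rossi is higher every time.

Rossi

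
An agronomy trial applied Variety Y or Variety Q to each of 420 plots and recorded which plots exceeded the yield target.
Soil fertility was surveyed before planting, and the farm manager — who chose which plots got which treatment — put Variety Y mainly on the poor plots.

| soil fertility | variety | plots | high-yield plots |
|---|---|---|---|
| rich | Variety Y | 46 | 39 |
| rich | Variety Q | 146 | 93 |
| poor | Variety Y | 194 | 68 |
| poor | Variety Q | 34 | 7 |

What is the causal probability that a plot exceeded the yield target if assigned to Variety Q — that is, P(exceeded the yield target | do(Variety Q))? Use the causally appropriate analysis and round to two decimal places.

0.40

The soil fertility-specific comparison favours Variety Y throughout, but the pooled figures favour Variety Q. The question is whether to condition on soil fertility.
Since soil fertility is a pre-existing factor (not a product of the variety) and it affects the outcome on its own, it is a confounder. The stratified rates, not the pooled rate, identify the causal effect.
Standardising Variety Q to the population soil fertility mix: 0.457·93/146 + 0.543·7/34 = 0.403.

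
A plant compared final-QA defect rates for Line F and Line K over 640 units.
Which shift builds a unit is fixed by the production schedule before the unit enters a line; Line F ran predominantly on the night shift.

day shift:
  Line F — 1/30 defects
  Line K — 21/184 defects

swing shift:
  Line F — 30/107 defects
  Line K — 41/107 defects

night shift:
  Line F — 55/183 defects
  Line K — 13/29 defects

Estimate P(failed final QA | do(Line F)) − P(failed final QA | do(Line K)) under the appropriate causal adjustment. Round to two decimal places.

-0.11

Nothing the line does changes shift; the imbalance is an allocation artefact. With shift also predicting the outcome, the pooled figure is confounded, and the within-stratum comparison is the causal one.
Adjusting over the population distribution of shift: 0.334·(0.033−0.114) + 0.334·(0.280−0.383) + 0.331·(0.301−0.448) = -0.110.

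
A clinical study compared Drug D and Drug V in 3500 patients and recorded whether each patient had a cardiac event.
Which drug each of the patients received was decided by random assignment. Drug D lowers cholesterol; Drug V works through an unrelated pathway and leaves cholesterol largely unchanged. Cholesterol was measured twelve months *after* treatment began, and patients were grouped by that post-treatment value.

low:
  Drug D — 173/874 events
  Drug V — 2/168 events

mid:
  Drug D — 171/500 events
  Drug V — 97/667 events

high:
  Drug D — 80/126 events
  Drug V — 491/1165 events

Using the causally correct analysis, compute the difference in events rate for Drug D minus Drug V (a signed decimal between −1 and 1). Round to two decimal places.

The cholesterol-specific comparison favours Drug V throughout, but the pooled figures favour Drug D. The question is whether to condition on cholesterol.
Cholesterol lies on the pathway drug → cholesterol → outcome, so adjusting for it blocks the indirect effect. For the total causal effect of drug, use the unadjusted pooled rates.
The causal difference is the pooled difference: 0.283 − 0.295 = -0.012.

-0.01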